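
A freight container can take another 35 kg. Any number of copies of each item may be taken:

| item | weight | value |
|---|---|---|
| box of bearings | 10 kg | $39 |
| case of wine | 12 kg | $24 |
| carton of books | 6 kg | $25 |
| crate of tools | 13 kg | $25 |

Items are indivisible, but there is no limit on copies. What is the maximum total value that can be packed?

$139

Best value-per-unit is carton of books at 25/6; filling with it alone gives 5×25 = 125.
Optimal mix: 1×box of bearings + 4×carton of books → weight 34, value 139.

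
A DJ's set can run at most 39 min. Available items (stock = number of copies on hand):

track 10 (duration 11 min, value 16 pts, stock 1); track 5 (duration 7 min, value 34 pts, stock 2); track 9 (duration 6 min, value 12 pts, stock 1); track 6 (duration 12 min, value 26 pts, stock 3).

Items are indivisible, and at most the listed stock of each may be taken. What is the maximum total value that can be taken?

120 pts

Best selections within duration 39 and stock limits:
- 2×track 5 + 2×track 6: duration 38, value 120
- 1×track 10 + 2×track 5 + 1×track 6: duration 37, value 110
Best: 120 pts.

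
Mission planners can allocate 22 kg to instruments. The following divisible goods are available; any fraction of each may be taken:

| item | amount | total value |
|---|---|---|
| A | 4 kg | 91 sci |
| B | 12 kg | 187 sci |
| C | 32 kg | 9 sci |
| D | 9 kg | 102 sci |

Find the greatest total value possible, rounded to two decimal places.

346.00

Take in order of value per unit:
- A (91/4 per unit): all 4 → value 91, running total 91.00
- B (187/12 per unit): all 12 → value 187, running total 278.00
- D (102/9 per unit): 6 of 9 → value 6×102/9 = 68.0000, running total 346.00
Total 346.00.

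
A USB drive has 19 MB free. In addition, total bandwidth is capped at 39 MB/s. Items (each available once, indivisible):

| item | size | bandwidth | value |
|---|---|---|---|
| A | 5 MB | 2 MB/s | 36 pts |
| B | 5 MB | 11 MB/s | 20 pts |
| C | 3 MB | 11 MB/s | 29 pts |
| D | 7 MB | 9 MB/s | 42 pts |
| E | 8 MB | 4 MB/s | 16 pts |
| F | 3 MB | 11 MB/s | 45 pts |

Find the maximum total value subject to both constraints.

Feasible sets respecting both limits:
- A+C+D+F: size 18, bandwidth 33, value 152
- A+B+C+F: size 16, bandwidth 35, value 130
- A+C+E+F: size 19, bandwidth 28, value 126
- A+D+F: size 15, bandwidth 22, value 123
Best: 152 pts.

152 pts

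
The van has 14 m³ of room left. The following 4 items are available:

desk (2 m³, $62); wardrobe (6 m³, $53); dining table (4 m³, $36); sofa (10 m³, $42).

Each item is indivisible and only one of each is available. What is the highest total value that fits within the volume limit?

Check high-value combinations within 14 m³:
- desk+wardrobe+dining table: volume 2+6+4=12, value 62+53+36=151
- desk+wardrobe: volume 2+6=8, value 62+53=115
- desk+sofa: volume 2+10=12, value 62+42=104
Best: $151.

$151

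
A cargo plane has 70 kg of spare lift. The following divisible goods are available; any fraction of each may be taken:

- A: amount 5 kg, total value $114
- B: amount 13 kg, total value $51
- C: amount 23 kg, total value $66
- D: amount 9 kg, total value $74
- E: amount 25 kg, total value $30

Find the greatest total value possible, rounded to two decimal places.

Take in order of value per unit:
- A (114/5 per unit): all 5 → value 114, running total 114.00
- D (74/9 per unit): all 9 → value 74, running total 188.00
- B (51/13 per unit): all 13 → value 51, running total 239.00
- C (66/23 per unit): all 23 → value 66, running total 305.00
- E (30/25 per unit): 20 of 25 → value 20×30/25 = 24.0000, running total 329.00
Total 329.00.

329.00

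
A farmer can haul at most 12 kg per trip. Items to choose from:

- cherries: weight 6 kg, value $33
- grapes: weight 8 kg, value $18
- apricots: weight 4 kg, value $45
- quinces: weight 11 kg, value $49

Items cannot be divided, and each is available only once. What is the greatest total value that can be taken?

This is a 0/1 knapsack; check combinations near the capacity.
- cherries+apricots: weight 6+4=10, value 33+45=78
- grapes+apricots: weight 8+4=12, value 18+45=63
- quinces: weight 11, value 49
- apricots: weight 4, value 45
- cherries: weight 6, value 33
Best: $78.

$78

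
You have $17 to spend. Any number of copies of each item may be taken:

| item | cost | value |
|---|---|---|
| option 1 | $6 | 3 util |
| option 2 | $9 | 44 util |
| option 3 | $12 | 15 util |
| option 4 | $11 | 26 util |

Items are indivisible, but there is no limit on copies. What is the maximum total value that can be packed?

Best value-per-unit is option 2 at 44/9; filling with it alone gives 1×44 = 44.
Optimal mix: 1×option 1 + 1×option 2 → cost 15, value 47.

47 util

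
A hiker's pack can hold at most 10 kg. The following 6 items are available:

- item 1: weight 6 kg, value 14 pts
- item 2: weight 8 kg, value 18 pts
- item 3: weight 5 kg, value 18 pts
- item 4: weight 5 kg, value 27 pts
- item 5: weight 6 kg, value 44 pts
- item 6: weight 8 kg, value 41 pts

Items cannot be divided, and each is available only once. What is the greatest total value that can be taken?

Check high-value combinations within 10 kg:
- item 3+item 4: weight 5+5=10, value 18+27=45
- item 5: weight 6, value 44
- item 6: weight 8, value 41
- item 4: weight 5, value 27
Best: 45 pts.

45 pts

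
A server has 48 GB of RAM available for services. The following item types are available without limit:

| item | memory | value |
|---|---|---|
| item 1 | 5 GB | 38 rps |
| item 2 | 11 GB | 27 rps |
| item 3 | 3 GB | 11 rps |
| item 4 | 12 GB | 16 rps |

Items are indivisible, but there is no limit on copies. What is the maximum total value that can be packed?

353 rps

Best value-per-unit is item 1 at 38/5; filling with it alone gives 9×38 = 342.
Optimal mix: 9×item 1 + 1×item 3 → memory 48, value 353.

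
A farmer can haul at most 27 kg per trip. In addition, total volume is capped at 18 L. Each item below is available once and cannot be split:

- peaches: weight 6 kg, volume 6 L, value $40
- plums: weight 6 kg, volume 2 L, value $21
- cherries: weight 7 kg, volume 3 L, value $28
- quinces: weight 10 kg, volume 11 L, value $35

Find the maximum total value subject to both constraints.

$89

Feasible sets respecting both limits:
- peaches+plums+cherries: weight 19, volume 11, value 89
- plums+cherries+quinces: weight 23, volume 16, value 84
- peaches+quinces: weight 16, volume 17, value 75
Best: $89.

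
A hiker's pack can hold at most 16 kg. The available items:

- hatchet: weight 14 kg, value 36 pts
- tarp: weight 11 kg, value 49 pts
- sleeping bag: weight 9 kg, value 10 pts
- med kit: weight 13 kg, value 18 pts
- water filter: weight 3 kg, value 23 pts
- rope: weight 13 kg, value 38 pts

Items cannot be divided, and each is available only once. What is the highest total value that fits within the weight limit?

Check high-value combinations within 16 kg:
- tarp+water filter: weight 11+3=14, value 49+23=72
- water filter+rope: weight 3+13=16, value 23+38=61
- tarp: weight 11, value 49
Best: 72 pts.

72 pts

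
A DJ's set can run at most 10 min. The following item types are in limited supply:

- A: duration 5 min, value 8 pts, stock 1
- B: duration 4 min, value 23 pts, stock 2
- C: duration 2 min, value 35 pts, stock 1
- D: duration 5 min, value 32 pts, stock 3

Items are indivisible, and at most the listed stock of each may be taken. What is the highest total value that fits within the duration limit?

81 pts

Best selections within duration 10 and stock limits:
- 2×B + 1×C: duration 10, value 81
- 1×C + 1×D: duration 7, value 67
Best: 81 pts.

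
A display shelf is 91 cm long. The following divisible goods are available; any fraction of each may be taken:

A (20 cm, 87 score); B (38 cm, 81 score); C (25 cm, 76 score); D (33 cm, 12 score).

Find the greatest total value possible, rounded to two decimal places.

246.91

Take in order of value per unit:
- A (87/20 per unit): all 20 → value 87, running total 87.00
- C (76/25 per unit): all 25 → value 76, running total 163.00
- B (81/38 per unit): all 38 → value 81, running total 244.00
- D (12/33 per unit): 8 of 33 → value 8×12/33 = 2.9091, running total 246.91
Total 246.91.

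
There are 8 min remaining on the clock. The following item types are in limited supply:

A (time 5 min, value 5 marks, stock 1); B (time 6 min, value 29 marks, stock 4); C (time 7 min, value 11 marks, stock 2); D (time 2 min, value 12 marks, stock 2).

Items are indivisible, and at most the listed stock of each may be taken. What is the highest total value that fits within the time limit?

Top feasible selections:
- 1×B + 1×D: time 8, value 41
- 1×B: time 6, value 29
- 2×D: time 4, value 24
- 1×A + 1×D: time 7, value 17
Best: 41 marks.

41 marks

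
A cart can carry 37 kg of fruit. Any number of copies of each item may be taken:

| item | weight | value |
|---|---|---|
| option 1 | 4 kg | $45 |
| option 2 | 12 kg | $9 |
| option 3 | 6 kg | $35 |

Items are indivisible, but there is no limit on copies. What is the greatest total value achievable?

$405

Best value-per-unit is option 1 at 45/4, and filling with it alone uses weight 9×4=36. No mix of the others beats 9×45 = 405.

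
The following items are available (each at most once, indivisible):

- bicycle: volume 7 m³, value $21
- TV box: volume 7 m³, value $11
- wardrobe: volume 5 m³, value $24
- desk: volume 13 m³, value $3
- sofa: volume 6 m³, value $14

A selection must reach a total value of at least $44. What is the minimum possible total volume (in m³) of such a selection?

12

Subsets with value ≥ 44, sorted by total volume:
- bicycle+wardrobe: volume 12, value 45
- bicycle+wardrobe+sofa: volume 18, value 59
Minimum volume: 12 m³.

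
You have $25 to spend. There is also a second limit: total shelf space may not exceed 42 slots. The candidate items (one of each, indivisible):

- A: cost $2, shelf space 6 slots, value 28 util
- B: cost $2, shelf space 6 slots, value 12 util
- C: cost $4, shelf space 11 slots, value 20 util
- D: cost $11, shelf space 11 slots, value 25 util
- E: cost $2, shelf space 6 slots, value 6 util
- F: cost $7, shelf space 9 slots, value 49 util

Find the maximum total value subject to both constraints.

Feasible sets respecting both limits:
- A+C+D+F: cost 24, shelf space 37, value 122
- A+B+D+E+F: cost 24, shelf space 38, value 120
- A+B+C+E+F: cost 17, shelf space 38, value 115
- A+B+D+F: cost 22, shelf space 32, value 114
Best: 122 util.

122 util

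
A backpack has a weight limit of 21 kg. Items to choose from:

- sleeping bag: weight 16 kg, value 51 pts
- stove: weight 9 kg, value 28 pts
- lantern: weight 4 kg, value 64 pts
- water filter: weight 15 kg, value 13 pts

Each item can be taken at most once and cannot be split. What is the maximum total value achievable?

115 pts

Check high-value combinations within 21 kg:
- sleeping bag+lantern: weight 16+4=20, value 51+64=115
- stove+lantern: weight 9+4=13, value 28+64=92
- lantern+water filter: weight 4+15=19, value 64+13=77
- lantern: weight 4, value 64
- sleeping bag: weight 16, value 51
Best: 115 pts.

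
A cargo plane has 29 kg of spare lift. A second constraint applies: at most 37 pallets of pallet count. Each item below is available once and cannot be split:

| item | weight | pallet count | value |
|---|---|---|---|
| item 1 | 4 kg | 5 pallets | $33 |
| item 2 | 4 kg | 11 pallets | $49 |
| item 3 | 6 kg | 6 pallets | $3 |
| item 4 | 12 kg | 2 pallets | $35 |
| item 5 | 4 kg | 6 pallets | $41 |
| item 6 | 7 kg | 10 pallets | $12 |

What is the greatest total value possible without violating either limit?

Feasible sets respecting both limits:
- item 1+item 2+item 4+item 5: weight 24, pallet count 24, value 158
- item 2+item 4+item 5+item 6: weight 27, pallet count 29, value 137
- item 1+item 2+item 5+item 6: weight 19, pallet count 32, value 135
Best: $158.

$158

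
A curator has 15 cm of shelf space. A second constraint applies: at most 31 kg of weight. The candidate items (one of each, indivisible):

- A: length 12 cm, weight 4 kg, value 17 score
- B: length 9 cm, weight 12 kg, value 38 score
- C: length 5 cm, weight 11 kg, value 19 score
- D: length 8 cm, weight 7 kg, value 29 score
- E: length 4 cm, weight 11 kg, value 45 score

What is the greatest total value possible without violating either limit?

83 score

Feasible sets respecting both limits:
- B+E: length 13, weight 23, value 83
- D+E: length 12, weight 18, value 74
- C+E: length 9, weight 22, value 64
- B+C: length 14, weight 23, value 57
Best: 83 score.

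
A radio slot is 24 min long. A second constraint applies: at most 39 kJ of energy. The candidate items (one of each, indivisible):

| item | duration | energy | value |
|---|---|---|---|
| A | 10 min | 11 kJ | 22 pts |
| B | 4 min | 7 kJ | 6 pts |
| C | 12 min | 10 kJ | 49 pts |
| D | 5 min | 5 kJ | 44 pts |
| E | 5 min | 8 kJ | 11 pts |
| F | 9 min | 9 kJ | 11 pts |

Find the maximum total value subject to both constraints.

Feasible sets respecting both limits:
- C+D+E: duration 22, energy 23, value 104
- B+C+D: duration 21, energy 22, value 99
- C+D: duration 17, energy 15, value 93
Best: 104 pts.

104 pts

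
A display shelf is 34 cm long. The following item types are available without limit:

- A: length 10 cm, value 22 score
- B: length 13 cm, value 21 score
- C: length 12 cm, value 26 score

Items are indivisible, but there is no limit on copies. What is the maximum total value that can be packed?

Best value-per-unit is A at 22/10; filling with it alone gives 3×22 = 66.
Optimal mix: 1×A + 2×C → length 34, value 74.

74 score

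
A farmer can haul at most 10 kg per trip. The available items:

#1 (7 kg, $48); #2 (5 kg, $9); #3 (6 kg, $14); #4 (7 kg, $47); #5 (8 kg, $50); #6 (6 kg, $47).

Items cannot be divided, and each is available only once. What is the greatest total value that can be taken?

$50

This is a 0/1 knapsack; check combinations near the capacity.
- #5: weight 8, value 50
- #1: weight 7, value 48
- #6: weight 6, value 47
Best: $50.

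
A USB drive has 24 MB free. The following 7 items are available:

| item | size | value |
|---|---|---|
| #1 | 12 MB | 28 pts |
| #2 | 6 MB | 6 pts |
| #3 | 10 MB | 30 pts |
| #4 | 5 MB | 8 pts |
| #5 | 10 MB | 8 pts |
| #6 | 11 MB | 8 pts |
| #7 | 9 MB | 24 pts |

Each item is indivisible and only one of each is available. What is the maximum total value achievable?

62 pts

Check high-value combinations within 24 MB:
- #3+#4+#7: size 10+5+9=24, value 30+8+24=62
- #1+#3: size 12+10=22, value 28+30=58
- #3+#7: size 10+9=19, value 30+24=54
Best: 62 pts.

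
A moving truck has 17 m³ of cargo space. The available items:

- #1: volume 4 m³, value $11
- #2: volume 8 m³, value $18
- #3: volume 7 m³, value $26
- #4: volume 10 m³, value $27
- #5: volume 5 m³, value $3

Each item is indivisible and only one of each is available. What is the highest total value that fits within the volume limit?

$53

Check high-value combinations within 17 m³:
- #3+#4: volume 7+10=17, value 26+27=53
- #2+#3: volume 8+7=15, value 18+26=44
- #1+#3+#5: volume 4+7+5=16, value 11+26+3=40
- #1+#4: volume 4+10=14, value 11+27=38
Best: $53.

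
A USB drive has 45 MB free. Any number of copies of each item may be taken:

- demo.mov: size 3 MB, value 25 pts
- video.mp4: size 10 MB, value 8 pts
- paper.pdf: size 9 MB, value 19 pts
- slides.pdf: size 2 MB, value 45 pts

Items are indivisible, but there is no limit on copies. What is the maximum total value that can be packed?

990 pts

Best value-per-unit is slides.pdf at 45/2, and filling with it alone uses size 22×2=44. No mix of the others beats 22×45 = 990.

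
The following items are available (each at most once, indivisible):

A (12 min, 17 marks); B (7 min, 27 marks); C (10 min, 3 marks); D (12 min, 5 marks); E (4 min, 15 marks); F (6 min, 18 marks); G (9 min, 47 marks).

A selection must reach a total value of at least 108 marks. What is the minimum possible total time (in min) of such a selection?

34

Subsets with value ≥ 108, sorted by total time:
- A+B+F+G: time 34, value 109
- B+C+E+F+G: time 36, value 110
- A+B+E+F+G: time 38, value 124
- B+D+E+F+G: time 38, value 112
Minimum time: 34 min.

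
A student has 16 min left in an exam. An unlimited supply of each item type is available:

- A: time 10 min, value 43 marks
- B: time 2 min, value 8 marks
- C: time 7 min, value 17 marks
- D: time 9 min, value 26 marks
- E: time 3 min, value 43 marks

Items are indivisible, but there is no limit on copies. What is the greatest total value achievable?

215 marks

Best value-per-unit is E at 43/3, and filling with it alone uses time 5×3=15. No mix of the others beats 5×43 = 215.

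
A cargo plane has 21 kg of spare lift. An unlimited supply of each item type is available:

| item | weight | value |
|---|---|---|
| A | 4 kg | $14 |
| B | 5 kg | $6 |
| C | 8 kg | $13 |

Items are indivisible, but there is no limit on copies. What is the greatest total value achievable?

$70

Best value-per-unit is A at 14/4, and filling with it alone uses weight 5×4=20. No mix of the others beats 5×14 = 70.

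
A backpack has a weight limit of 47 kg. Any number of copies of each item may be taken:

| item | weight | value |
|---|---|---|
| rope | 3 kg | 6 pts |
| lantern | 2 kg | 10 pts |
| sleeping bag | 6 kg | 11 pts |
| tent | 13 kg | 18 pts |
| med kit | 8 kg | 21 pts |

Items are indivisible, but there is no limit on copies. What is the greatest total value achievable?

Best value-per-unit is lantern at 10/2, and filling with it alone uses weight 23×2=46. No mix of the others beats 23×10 = 230.

230 pts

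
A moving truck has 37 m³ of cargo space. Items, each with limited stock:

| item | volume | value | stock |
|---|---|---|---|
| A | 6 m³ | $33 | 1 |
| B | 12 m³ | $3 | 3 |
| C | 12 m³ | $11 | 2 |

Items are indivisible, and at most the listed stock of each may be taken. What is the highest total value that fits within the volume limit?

Top feasible selections:
- 1×A + 2×C: volume 30, value 55
- 1×A + 1×B + 1×C: volume 30, value 47
- 1×A + 1×C: volume 18, value 44
Best: $55.

$55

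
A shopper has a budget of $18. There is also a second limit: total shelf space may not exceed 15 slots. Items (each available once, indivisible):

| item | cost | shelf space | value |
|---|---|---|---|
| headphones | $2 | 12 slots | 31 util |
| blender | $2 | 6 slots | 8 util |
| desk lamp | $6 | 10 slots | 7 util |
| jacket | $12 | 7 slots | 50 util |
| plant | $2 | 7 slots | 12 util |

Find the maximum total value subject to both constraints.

62 util

Feasible sets respecting both limits:
- jacket+plant: cost 14, shelf space 14, value 62
- blender+jacket: cost 14, shelf space 13, value 58
- jacket: cost 12, shelf space 7, value 50
Best: 62 util.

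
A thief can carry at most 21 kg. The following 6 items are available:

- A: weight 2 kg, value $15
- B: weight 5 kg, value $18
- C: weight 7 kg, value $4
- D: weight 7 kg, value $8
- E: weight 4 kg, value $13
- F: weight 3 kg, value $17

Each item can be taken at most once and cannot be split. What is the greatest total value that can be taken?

Check high-value combinations within 21 kg:
- A+B+D+E+F: weight 2+5+7+4+3=21, value 15+18+8+13+17=71
- A+B+C+E+F: weight 2+5+7+4+3=21, value 15+18+4+13+17=67
- A+B+E+F: weight 2+5+4+3=14, value 15+18+13+17=63
- A+B+D+F: weight 2+5+7+3=17, value 15+18+8+17=58
- B+D+E+F: weight 5+7+4+3=19, value 18+8+13+17=56
Best: $71.

$71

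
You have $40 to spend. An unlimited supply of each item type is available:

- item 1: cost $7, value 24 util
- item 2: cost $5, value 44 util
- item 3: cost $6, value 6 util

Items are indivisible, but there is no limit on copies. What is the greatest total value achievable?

Best value-per-unit is item 2 at 44/5, and filling with it alone uses cost 8×5=40. No mix of the others beats 8×44 = 352.

352 util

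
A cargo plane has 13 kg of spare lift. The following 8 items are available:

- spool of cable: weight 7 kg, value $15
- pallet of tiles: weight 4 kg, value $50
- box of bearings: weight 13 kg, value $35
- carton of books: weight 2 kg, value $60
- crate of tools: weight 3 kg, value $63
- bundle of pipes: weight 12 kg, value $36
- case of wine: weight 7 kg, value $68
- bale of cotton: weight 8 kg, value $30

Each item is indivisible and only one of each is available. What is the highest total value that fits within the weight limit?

$191

This is a 0/1 knapsack; check combinations near the capacity.
- carton of books+crate of tools+case of wine: weight 2+3+7=12, value 60+63+68=191
- pallet of tiles+carton of books+case of wine: weight 4+2+7=13, value 50+60+68=178
- pallet of tiles+carton of books+crate of tools: weight 4+2+3=9, value 50+60+63=173
Best: $191.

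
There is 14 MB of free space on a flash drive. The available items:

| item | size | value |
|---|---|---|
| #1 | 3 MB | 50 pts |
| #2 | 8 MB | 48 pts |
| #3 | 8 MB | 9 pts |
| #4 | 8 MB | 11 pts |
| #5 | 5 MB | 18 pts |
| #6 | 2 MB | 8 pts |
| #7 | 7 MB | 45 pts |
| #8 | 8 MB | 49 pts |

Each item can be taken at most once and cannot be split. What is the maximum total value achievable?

107 pts

Check high-value combinations within 14 MB:
- #1+#6+#8: size 3+2+8=13, value 50+8+49=107
- #1+#2+#6: size 3+8+2=13, value 50+48+8=106
- #1+#6+#7: size 3+2+7=12, value 50+8+45=103
Best: 107 pts.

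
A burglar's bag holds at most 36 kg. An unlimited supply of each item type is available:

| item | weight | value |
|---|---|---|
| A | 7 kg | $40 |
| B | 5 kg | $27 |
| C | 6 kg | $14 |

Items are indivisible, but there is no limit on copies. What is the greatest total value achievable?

Best value-per-unit is A at 40/7; filling with it alone gives 5×40 = 200.
Optimal mix: 3×A + 3×B → weight 36, value 201.

$201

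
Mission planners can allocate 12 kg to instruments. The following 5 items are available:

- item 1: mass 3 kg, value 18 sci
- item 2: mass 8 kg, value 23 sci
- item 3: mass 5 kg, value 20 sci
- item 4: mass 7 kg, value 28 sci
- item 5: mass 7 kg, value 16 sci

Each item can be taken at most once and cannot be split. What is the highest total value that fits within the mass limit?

This is a 0/1 knapsack; check combinations near the capacity.
- item 3+item 4: mass 5+7=12, value 20+28=48
- item 1+item 4: mass 3+7=10, value 18+28=46
- item 1+item 2: mass 3+8=11, value 18+23=41
- item 1+item 3: mass 3+5=8, value 18+20=38
Best: 48 sci.

48 sci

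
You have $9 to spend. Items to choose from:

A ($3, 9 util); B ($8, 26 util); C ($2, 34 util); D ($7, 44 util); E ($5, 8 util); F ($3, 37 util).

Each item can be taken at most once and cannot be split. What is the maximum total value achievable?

80 util

This is a 0/1 knapsack; check combinations near the capacity.
- A+C+F: cost 3+2+3=8, value 9+34+37=80
- C+D: cost 2+7=9, value 34+44=78
- C+F: cost 2+3=5, value 34+37=71
Best: 80 util.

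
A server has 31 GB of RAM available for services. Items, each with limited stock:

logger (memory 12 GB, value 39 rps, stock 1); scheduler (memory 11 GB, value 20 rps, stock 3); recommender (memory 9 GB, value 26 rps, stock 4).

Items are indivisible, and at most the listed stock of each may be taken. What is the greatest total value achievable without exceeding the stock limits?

Best selections within memory 31 and stock limits:
- 1×logger + 2×recommender: memory 30, value 91
- 3×recommender: memory 27, value 78
- 1×scheduler + 2×recommender: memory 29, value 72
- 2×scheduler + 1×recommender: memory 31, value 66
Best: 91 rps.

91 rps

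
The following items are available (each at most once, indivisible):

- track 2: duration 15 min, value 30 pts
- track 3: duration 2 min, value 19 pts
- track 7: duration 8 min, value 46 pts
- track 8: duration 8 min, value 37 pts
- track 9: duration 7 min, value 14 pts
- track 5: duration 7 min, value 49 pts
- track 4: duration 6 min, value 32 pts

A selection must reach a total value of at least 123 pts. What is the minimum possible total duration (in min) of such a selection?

21

Subsets with value ≥ 123, sorted by total duration:
- track 7+track 5+track 4: duration 21, value 127
- track 3+track 7+track 5+track 4: duration 23, value 146
Minimum duration: 21 min.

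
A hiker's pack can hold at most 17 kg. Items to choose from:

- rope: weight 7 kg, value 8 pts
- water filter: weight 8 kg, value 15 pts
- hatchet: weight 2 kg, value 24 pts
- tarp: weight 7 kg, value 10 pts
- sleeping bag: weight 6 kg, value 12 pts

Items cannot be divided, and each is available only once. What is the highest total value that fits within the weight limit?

Check high-value combinations within 17 kg:
- water filter+hatchet+sleeping bag: weight 8+2+6=16, value 15+24+12=51
- water filter+hatchet+tarp: weight 8+2+7=17, value 15+24+10=49
- rope+water filter+hatchet: weight 7+8+2=17, value 8+15+24=47
- hatchet+tarp+sleeping bag: weight 2+7+6=15, value 24+10+12=46
- rope+hatchet+sleeping bag: weight 7+2+6=15, value 8+24+12=44
Best: 51 pts.

51 pts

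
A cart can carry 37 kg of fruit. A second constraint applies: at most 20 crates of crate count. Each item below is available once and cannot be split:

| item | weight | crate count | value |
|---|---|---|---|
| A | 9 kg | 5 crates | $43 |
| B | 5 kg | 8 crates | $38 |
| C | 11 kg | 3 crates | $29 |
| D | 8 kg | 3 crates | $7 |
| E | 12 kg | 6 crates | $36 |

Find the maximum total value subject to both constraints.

$117

Feasible sets respecting both limits:
- A+B+C+D: weight 33, crate count 19, value 117
- A+B+E: weight 26, crate count 19, value 117
- A+B+C: weight 25, crate count 16, value 110
Best: $117.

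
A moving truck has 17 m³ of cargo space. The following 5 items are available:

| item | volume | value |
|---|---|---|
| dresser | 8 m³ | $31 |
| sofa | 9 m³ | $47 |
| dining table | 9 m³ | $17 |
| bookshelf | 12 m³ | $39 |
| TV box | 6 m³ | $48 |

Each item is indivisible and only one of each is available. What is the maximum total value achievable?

Check high-value combinations within 17 m³:
- sofa+TV box: volume 9+6=15, value 47+48=95
- dresser+TV box: volume 8+6=14, value 31+48=79
- dresser+sofa: volume 8+9=17, value 31+47=78
- dining table+TV box: volume 9+6=15, value 17+48=65
Best: $95.

$95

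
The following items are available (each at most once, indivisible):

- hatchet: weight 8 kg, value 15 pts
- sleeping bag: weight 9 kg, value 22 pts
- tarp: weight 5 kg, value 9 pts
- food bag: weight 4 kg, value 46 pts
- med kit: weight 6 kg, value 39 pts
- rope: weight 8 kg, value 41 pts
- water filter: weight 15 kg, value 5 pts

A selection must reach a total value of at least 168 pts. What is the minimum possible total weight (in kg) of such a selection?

40

Subsets with value ≥ 168, sorted by total weight:
- hatchet+sleeping bag+tarp+food bag+med kit+rope: weight 40, value 172
- hatchet+sleeping bag+food bag+med kit+rope+water filter: weight 50, value 168
Minimum weight: 40 kg.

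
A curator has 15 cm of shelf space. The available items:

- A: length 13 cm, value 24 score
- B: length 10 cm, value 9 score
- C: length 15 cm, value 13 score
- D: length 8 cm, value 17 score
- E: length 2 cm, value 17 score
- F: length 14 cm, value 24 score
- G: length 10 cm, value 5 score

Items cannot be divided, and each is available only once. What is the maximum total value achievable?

41 score

Check high-value combinations within 15 cm:
- A+E: length 13+2=15, value 24+17=41
- D+E: length 8+2=10, value 17+17=34
- B+E: length 10+2=12, value 9+17=26
- A: length 13, value 24
- F: length 14, value 24
Best: 41 score.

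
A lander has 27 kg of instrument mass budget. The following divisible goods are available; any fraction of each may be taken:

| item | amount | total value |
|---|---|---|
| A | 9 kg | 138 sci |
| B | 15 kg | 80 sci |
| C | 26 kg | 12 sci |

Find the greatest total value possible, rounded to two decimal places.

219.38

Take in order of value per unit:
- A (138/9 per unit): all 9 → value 138, running total 138.00
- B (80/15 per unit): all 15 → value 80, running total 218.00
- C (12/26 per unit): 3 of 26 → value 3×12/26 = 1.3846, running total 219.38
Total 219.38.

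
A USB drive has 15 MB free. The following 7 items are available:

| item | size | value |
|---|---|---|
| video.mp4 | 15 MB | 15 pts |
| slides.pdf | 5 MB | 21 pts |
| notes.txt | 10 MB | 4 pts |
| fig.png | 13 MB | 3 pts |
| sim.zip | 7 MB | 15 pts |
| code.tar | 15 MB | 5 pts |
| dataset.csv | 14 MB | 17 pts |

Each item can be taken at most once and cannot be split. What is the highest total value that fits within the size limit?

36 pts

Check high-value combinations within 15 MB:
- slides.pdf+sim.zip: size 5+7=12, value 21+15=36
- slides.pdf+notes.txt: size 5+10=15, value 21+4=25
- slides.pdf: size 5, value 21
- dataset.csv: size 14, value 17
- sim.zip: size 7, value 15
Best: 36 pts.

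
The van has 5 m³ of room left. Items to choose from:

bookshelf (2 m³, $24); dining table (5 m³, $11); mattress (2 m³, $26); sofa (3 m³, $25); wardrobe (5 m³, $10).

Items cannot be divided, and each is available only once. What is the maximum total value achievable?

$51

Check high-value combinations within 5 m³:
- mattress+sofa: volume 2+3=5, value 26+25=51
- bookshelf+mattress: volume 2+2=4, value 24+26=50
- bookshelf+sofa: volume 2+3=5, value 24+25=49
- mattress: volume 2, value 26
- sofa: volume 3, value 25
Best: $51.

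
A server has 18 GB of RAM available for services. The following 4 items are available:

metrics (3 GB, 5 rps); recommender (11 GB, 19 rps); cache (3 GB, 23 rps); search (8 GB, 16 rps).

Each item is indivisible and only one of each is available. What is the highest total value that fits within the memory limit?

Check high-value combinations within 18 GB:
- metrics+recommender+cache: memory 3+11+3=17, value 5+19+23=47
- metrics+cache+search: memory 3+3+8=14, value 5+23+16=44
- recommender+cache: memory 11+3=14, value 19+23=42
- cache+search: memory 3+8=11, value 23+16=39
- metrics+cache: memory 3+3=6, value 5+23=28
Best: 47 rps.

47 rps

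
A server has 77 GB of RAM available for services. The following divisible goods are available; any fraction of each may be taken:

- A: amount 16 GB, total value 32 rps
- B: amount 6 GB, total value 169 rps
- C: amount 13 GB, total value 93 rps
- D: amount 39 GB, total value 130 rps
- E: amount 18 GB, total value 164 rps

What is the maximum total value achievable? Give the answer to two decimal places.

558.00

Take in order of value per unit:
- B (169/6 per unit): all 6 → value 169, running total 169.00
- E (164/18 per unit): all 18 → value 164, running total 333.00
- C (93/13 per unit): all 13 → value 93, running total 426.00
- D (130/39 per unit): all 39 → value 130, running total 556.00
- A (32/16 per unit): 1 of 16 → value 1×32/16 = 2.0000, running total 558.00
Total 558.00.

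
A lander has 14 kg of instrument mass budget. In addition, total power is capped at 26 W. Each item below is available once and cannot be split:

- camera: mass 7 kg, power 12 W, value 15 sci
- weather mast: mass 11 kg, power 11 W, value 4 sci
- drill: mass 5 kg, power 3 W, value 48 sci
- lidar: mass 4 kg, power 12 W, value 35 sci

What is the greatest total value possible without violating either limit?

83 sci

Feasible sets respecting both limits:
- drill+lidar: mass 9, power 15, value 83
- camera+drill: mass 12, power 15, value 63
- camera+lidar: mass 11, power 24, value 50
Best: 83 sci.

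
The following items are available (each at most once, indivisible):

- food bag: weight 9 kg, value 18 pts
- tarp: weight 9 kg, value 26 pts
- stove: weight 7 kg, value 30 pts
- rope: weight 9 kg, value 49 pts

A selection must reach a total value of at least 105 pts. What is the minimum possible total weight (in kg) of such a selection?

Subsets with value ≥ 105, sorted by total weight:
- tarp+stove+rope: weight 25, value 105
- food bag+tarp+stove+rope: weight 34, value 123
Minimum weight: 25 kg.

25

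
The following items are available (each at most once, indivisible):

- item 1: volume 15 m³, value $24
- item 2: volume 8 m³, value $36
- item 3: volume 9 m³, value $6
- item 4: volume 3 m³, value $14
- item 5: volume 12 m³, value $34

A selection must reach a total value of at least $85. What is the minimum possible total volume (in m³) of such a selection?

Subsets with value ≥ 85, sorted by total volume:
- item 2+item 3+item 4+item 5: volume 32, value 90
- item 1+item 2+item 5: volume 35, value 94
Minimum volume: 32 m³.

32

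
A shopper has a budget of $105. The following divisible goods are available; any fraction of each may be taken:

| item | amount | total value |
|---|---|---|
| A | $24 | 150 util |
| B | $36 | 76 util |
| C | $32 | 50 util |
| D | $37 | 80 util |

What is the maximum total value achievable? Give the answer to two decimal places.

318.50

Take in order of value per unit:
- A (150/24 per unit): all 24 → value 150, running total 150.00
- D (80/37 per unit): all 37 → value 80, running total 230.00
- B (76/36 per unit): all 36 → value 76, running total 306.00
- C (50/32 per unit): 8 of 32 → value 8×50/32 = 12.5000, running total 318.50
Total 318.50.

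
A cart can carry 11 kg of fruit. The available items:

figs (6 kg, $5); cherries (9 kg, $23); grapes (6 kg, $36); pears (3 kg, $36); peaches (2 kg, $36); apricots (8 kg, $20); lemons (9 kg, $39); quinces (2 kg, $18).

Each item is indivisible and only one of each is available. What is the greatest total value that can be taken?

$108

Check high-value combinations within 11 kg:
- grapes+pears+peaches: weight 6+3+2=11, value 36+36+36=108
- pears+peaches+quinces: weight 3+2+2=7, value 36+36+18=90
- grapes+peaches+quinces: weight 6+2+2=10, value 36+36+18=90
- grapes+pears+quinces: weight 6+3+2=11, value 36+36+18=90
Best: $108.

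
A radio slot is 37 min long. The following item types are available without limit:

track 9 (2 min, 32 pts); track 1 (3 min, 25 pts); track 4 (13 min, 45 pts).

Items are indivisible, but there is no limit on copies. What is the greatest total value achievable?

576 pts

Best value-per-unit is track 9 at 32/2, and filling with it alone uses duration 18×2=36. No mix of the others beats 18×32 = 576.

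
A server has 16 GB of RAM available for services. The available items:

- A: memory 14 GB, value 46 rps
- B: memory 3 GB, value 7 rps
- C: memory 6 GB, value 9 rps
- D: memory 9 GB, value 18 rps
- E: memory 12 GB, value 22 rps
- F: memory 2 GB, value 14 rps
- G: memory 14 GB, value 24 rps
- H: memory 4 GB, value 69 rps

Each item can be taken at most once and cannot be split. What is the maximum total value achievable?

Check high-value combinations within 16 GB:
- D+F+H: memory 9+2+4=15, value 18+14+69=101
- B+C+F+H: memory 3+6+2+4=15, value 7+9+14+69=99
- B+D+H: memory 3+9+4=16, value 7+18+69=94
- C+F+H: memory 6+2+4=12, value 9+14+69=92
- E+H: memory 12+4=16, value 22+69=91
Best: 101 rps.

101 rps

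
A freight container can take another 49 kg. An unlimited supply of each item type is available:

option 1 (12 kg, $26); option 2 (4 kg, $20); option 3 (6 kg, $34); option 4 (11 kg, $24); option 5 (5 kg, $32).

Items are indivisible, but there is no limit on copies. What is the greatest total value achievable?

Best value-per-unit is option 5 at 32/5; filling with it alone gives 9×32 = 288.
Optimal mix: 1×option 2 + 9×option 5 → weight 49, value 308.

$308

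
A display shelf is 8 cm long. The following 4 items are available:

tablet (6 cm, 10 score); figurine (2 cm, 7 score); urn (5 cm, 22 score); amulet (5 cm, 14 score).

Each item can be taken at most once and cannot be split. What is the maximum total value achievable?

Check high-value combinations within 8 cm:
- figurine+urn: length 2+5=7, value 7+22=29
- urn: length 5, value 22
- figurine+amulet: length 2+5=7, value 7+14=21
- tablet+figurine: length 6+2=8, value 10+7=17
Best: 29 score.

29 score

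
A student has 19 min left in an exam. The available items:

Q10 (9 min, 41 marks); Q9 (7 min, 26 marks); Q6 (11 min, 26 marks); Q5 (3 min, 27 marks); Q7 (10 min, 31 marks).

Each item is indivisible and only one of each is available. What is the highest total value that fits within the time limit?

This is a 0/1 knapsack; check combinations near the capacity.
- Q10+Q9+Q5: time 9+7+3=19, value 41+26+27=94
- Q10+Q7: time 9+10=19, value 41+31=72
- Q10+Q5: time 9+3=12, value 41+27=68
- Q10+Q9: time 9+7=16, value 41+26=67
- Q5+Q7: time 3+10=13, value 27+31=58
Best: 94 marks.

94 marks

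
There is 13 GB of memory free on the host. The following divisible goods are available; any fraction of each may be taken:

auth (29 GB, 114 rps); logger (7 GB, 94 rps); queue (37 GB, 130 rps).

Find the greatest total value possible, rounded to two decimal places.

Take in order of value per unit:
- logger (94/7 per unit): all 7 → value 94, running total 94.00
- auth (114/29 per unit): 6 of 29 → value 6×114/29 = 23.5862, running total 117.59
Total 117.59.

117.59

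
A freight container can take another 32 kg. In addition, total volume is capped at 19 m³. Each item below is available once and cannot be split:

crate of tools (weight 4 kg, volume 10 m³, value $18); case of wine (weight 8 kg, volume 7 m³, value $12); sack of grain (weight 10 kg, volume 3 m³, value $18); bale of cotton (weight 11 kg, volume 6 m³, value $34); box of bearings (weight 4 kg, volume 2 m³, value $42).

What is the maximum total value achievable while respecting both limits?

$94

Feasible sets respecting both limits:
- crate of tools+bale of cotton+box of bearings: weight 19, volume 18, value 94
- sack of grain+bale of cotton+box of bearings: weight 25, volume 11, value 94
- case of wine+bale of cotton+box of bearings: weight 23, volume 15, value 88
- crate of tools+sack of grain+box of bearings: weight 18, volume 15, value 78
Best: $94.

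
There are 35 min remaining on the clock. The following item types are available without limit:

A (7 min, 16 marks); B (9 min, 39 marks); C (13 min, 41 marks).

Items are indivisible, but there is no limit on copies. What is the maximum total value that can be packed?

Best value-per-unit is B at 39/9; filling with it alone gives 3×39 = 117.
Optimal mix: 1×A + 3×B → time 34, value 133.

133 marks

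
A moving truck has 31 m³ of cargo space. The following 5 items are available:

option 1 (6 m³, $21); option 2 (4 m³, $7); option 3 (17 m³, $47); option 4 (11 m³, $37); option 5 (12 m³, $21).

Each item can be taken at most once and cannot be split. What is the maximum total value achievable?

$84

Check high-value combinations within 31 m³:
- option 3+option 4: volume 17+11=28, value 47+37=84
- option 1+option 4+option 5: volume 6+11+12=29, value 21+37+21=79
- option 1+option 2+option 3: volume 6+4+17=27, value 21+7+47=75
- option 1+option 3: volume 6+17=23, value 21+47=68
- option 3+option 5: volume 17+12=29, value 47+21=68
Best: $84.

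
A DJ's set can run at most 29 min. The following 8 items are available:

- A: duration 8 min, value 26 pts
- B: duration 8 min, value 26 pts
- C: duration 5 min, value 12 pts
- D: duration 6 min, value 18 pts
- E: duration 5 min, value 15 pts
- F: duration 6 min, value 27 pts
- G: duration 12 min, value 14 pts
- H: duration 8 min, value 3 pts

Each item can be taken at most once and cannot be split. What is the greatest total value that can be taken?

Check high-value combinations within 29 min:
- A+B+D+F: duration 8+8+6+6=28, value 26+26+18+27=97
- A+B+E+F: duration 8+8+5+6=27, value 26+26+15+27=94
- A+B+C+F: duration 8+8+5+6=27, value 26+26+12+27=91
- A+D+E+F: duration 8+6+5+6=25, value 26+18+15+27=86
- B+D+E+F: duration 8+6+5+6=25, value 26+18+15+27=86
Best: 97 pts.

97 pts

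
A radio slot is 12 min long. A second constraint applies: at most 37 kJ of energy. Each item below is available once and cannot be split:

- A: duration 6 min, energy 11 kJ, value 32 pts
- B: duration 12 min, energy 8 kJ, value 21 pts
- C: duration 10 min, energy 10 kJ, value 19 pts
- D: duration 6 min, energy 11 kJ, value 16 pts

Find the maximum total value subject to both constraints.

48 pts

Feasible sets respecting both limits:
- A+D: duration 12, energy 22, value 48
- A: duration 6, energy 11, value 32
- B: duration 12, energy 8, value 21
Best: 48 pts.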